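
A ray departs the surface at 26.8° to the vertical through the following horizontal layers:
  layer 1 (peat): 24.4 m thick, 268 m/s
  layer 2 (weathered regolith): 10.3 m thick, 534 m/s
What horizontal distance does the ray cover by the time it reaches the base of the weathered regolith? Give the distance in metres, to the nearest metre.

Apply Snell's law at each interface; in layer i the horizontal offset is hᵢ·tan θᵢ.
Layer 1: θ = 26.80°; offset = 24.4·tan 26.80° = 12.325 m.
Layer 2: sin θ = 534·sin 26.8°/268 = 0.8984, θ = 63.95°; offset = 10.3·tan 63.95° = 21.069 m.
Total horizontal offset = 33.394 m.

33 m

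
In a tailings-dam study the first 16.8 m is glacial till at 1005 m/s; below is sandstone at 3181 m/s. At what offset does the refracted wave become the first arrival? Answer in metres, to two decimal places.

46.60 m

x_cross = 2h·√((V₂+V₁)/(V₂−V₁)).
(V₂+V₁)/(V₂−V₁) = (3181+1005)/(3181−1005) = 1.9237; √ = 1.3870.
x_cross = 2·16.8·1.3870 = 46.60 m.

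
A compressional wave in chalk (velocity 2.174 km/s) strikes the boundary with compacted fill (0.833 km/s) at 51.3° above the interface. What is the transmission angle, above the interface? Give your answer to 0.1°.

76.1°

Convert to the normal: θ₁ = 90° − 51.3° = 38.7°.
sin θ₁/V₁ = sin θ₂/V₂ ⇒ sin θ₂ = 0.833·sin 38.7°/2.174 = 0.833·0.6252/2.174 = 0.2396.
θ₂ = sin⁻¹(0.2396) = 13.86° (from vertical).
From the interface: 90° − 13.86° = 76.14°.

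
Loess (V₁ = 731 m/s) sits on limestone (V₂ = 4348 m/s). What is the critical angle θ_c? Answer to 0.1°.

Critical incidence: sin θ_c = V₁/V₂ = 731/4348 = 0.1681.
θ_c = arcsin 0.1681 = 9.68°.

9.7°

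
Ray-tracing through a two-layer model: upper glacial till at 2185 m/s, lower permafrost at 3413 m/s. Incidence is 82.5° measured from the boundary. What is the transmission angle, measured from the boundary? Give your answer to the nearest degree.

78°

Angle from the normal: 90° − 82.5° = 7.5°.
sin θ₁/V₁ = sin θ₂/V₂ ⇒ sin θ₂ = 3413·sin 7.5°/2185 = 3413·0.1305/2185 = 0.2039.
θ₂ = sin⁻¹(0.2039) = 11.76° (from vertical).
From the interface: 90° − 11.76° = 78.24°.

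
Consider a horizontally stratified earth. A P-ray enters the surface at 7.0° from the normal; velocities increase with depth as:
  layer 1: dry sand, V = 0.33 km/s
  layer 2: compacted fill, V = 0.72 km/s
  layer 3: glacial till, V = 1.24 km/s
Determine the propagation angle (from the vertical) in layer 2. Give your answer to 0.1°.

Snell's law across each interface conserves sin θ / V, so sin θ_2 = V_2·sin θ₁/V₁.
sin θ_2 = 0.72 × sin 7.0° / 0.33 = 0.2659.
θ_2 = arcsin 0.2659 = 15.42°.

15.4°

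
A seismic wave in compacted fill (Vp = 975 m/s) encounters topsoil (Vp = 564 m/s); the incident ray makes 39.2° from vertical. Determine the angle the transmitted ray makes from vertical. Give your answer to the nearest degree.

21°

sin θ₁/V₁ = sin θ₂/V₂ ⇒ sin θ₂ = 564·sin 39.2°/975 = 564·0.6320/975 = 0.3656.
θ₂ = arcsin 0.3656 = 21.44° from the normal.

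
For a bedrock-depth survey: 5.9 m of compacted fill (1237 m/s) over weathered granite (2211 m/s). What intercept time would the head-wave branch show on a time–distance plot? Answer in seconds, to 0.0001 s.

0.0079 s

θ_c = arcsin(V₁/V₂) = arcsin(1237/2211) = 34.02°; cos θ_c = 0.8288.
tᵢ = 2h·cos θ_c / V₁ = 2·5.9·0.8288 / 1237 = 0.00791 s.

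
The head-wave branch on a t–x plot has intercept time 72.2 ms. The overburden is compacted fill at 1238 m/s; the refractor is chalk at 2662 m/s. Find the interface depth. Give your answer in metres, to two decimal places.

h = tᵢ·V₁·V₂ / (2·√(V₂²−V₁²)).
√(V₂²−V₁²) = √(2662² − 1238²) = 2356.6 m/s.
h = 0.0722 s × 1238 × 2662 / (2 × 2356.6) = 50.48 m.

50.48 m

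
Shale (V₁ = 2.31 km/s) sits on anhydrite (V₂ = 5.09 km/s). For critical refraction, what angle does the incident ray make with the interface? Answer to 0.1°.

63.0°

Critical incidence: sin θ_c = V₁/V₂ = 2.31/5.09 = 0.4538.
θ_c = arcsin 0.4538 = 26.99°.
Measured from the interface: 90° − 26.99° = 63.01°.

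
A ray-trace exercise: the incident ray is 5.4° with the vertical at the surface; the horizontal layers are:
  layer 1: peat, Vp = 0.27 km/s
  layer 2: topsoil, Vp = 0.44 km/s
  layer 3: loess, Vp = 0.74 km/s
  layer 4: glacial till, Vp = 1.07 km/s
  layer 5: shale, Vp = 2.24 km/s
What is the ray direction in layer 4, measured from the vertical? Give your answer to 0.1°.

21.9°

Ray parameter p = sin 5.4° / 0.27 = 3.4855e-01 s/km.
sin θ_4 = p·V_4 = 3.4855e-01 × 1.07 = 0.3729.
θ_4 = 21.90° from the vertical.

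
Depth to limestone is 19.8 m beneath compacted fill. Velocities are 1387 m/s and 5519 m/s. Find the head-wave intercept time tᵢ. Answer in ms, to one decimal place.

27.6 ms

tᵢ = 2h·√(V₂²−V₁²)/(V₁V₂).
√(V₂²−V₁²) = √(5519²−1387²) = 5341.9 m/s.
tᵢ = 2·19.8·5341.9/(1387·5519) = 0.02763 s.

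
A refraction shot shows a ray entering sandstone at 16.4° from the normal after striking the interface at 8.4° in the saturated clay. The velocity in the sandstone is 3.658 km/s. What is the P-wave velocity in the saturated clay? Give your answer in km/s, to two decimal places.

1.89 km/s

sin 8.4° = 0.1461; sin 16.4° = 0.2823.
V₁ = V₂·(sin θ₁/sin θ₂) = 3.658·(0.1461/0.2823) = 1.89 km/s.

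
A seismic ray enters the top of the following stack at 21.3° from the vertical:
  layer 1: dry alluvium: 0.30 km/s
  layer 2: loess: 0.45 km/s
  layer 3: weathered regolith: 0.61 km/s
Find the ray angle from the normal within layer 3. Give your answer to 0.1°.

Ray parameter p = sin 21.3° / 0.30 = 1.2108e+00 s/km.
sin θ_3 = p·V_3 = 1.2108e+00 × 0.61 = 0.7386.
θ_3 = 47.61° from the vertical.

47.6°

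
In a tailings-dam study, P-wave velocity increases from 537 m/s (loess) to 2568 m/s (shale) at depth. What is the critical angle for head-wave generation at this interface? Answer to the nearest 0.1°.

Critical incidence: sin θ_c = V₁/V₂ = 537/2568 = 0.2091.
θ_c = arcsin 0.2091 = 12.07°.

12.1°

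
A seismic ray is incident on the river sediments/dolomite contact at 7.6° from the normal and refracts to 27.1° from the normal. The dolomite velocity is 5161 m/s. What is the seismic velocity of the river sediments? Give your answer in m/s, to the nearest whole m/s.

Snell's law: sin 7.6°/V₁ = sin 27.1°/V₂.
V₁ = V₂·sin 7.6°/sin 27.1° = 5161 × 0.2903 = 1498.37 m/s.

1498 m/s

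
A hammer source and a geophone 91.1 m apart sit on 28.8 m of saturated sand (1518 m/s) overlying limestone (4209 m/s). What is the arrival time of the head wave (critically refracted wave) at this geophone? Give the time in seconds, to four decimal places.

t = x/V₂ + 2h·√(V₂²−V₁²)/(V₁V₂).
√(V₂²−V₁²) = √(4209²−1518²) = 3925.7 m/s; delay term = 2·28.8·3925.7/(1518·4209) = 0.03539 s.
t = 91.1/4209 + 0.03539 = 0.05704 s.

0.0570 s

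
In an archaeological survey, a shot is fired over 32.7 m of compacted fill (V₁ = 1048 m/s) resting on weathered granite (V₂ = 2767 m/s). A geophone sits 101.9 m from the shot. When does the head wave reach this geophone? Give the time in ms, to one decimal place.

94.6 ms

t = x/V₂ + 2h·√(V₂²−V₁²)/(V₁V₂).
√(V₂²−V₁²) = √(2767²−1048²) = 2560.9 m/s; delay term = 2·32.7·2560.9/(1048·2767) = 0.05776 s.
t = 101.9/2767 + 0.05776 = 0.09458 s.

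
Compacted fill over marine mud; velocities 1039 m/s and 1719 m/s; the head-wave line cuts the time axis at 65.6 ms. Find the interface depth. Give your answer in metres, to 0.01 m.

θ_c = arcsin(1039/1719) = 37.19°; cos θ_c = 0.7967.
tᵢ = 2h cos θ_c/V₁ ⇒ h = tᵢ·V₁/(2 cos θ_c) = 0.0656·1039/(2·0.7967) = 42.78 m.

42.78 m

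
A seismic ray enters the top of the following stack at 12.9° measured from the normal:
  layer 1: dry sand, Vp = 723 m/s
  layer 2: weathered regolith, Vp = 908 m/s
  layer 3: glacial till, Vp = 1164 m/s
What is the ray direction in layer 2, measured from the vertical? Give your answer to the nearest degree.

16°

Snell's law across each interface conserves sin θ / V, so sin θ_2 = V_2·sin θ₁/V₁.
sin θ_2 = 908 × sin 12.9° / 723 = 0.2804.
θ_2 = 16.28° from the vertical.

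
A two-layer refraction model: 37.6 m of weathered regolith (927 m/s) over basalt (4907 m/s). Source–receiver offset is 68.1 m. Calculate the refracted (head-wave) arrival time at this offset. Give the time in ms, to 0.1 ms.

93.5 ms

θ_c = arcsin(V₁/V₂) = arcsin(927/4907) = 10.89°, cos θ_c = 0.9820.
Intercept time tᵢ = 2h cos θ_c / V₁ = 2·37.6·0.9820/927 = 0.07966 s.
t = x/V₂ + tᵢ = 68.1/4907 + 0.07966 = 0.09354 s.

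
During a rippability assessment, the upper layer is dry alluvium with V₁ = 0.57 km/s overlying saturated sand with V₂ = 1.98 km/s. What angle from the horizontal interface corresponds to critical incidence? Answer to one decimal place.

Critical incidence: sin θ_c = V₁/V₂ = 0.57/1.98 = 0.2879.
θ_c = arcsin 0.2879 = 16.73°.
Measured from the interface: 90° − 16.73° = 73.27°.

73.3°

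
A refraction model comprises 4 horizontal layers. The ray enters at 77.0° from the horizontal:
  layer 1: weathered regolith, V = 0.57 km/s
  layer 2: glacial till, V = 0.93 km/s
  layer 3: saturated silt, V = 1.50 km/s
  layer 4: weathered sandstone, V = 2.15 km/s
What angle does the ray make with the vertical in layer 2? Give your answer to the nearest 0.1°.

21.5°

From the normal: θ₁ = 90° − 77.0° = 13.0°.
Snell's law across each interface conserves sin θ / V, so sin θ_2 = V_2·sin θ₁/V₁.
sin θ_2 = 0.93 × sin 13.0° / 0.57 = 0.3670.
θ_2 = arcsin 0.3670 = 21.53°.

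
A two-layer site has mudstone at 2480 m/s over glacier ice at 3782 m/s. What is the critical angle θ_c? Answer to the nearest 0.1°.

41.0°

At critical incidence the refracted ray runs along the interface (θ₂ = 90°), so sin θ_c = V₁/V₂.
θ_c = arcsin(2480/3782) = arcsin 0.6557 = 40.98°.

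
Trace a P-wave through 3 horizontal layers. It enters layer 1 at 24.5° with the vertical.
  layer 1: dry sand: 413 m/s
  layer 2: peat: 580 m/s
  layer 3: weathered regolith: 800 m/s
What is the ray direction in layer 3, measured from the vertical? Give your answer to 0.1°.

Snell's law across each interface conserves sin θ / V, so sin θ_3 = V_3·sin θ₁/V₁.
sin θ_3 = 800 × sin 24.5° / 413 = 0.8033.
θ_3 = 53.44° from the vertical.

53.4°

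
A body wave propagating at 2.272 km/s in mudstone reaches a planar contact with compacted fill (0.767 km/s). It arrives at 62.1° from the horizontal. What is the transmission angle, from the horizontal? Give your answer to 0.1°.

80.9°

Angle from the normal: 90° − 62.1° = 27.9°.
sin θ₁/V₁ = sin θ₂/V₂ ⇒ sin θ₂ = 0.767·sin 27.9°/2.272 = 0.767·0.4679/2.272 = 0.1580.
θ₂ = sin⁻¹(0.1580) = 9.09° (from vertical).
From the interface: 90° − 9.09° = 80.91°.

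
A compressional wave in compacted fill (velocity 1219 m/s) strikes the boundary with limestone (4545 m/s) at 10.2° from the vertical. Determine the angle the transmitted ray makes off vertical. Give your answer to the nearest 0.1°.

41.3°

Snell's law: sin θ₂ = (V₂/V₁)·sin θ₁ = (4545/1219)·sin 10.2° = 0.6603.
θ₂ = arcsin 0.6603 = 41.32° from the normal.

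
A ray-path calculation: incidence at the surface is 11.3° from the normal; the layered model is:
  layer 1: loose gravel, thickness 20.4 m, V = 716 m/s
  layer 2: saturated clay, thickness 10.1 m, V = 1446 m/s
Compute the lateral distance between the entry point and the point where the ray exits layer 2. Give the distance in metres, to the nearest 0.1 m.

Ray parameter p = sin 11.3° / 716 m/s = 2.7367e-04 s/m.
Layer 1: θ = 11.30°; offset = 20.4·tan 11.30° = 4.076 m.
Layer 2: sin θ = p·1446 = 0.3957 → θ = 23.31°; offset = 10.1·tan 23.31° = 4.352 m.
Total horizontal offset = 8.428 m.

8.4 m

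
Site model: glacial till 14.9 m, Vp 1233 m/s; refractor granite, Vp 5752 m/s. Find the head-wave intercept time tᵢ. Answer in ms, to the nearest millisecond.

θ_c = arcsin(V₁/V₂) = arcsin(1233/5752) = 12.38°; cos θ_c = 0.9768.
tᵢ = 2h·cos θ_c / V₁ = 2·14.9·0.9768 / 1233 = 0.02361 s.

24 ms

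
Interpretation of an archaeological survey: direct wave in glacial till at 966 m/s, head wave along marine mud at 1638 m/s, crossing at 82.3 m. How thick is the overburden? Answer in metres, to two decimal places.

20.90 m

h = (x_cross/2)·√((V₂−V₁)/(V₂+V₁)).
(V₂−V₁)/(V₂+V₁) = (1638−966)/(1638+966) = 0.2581; √ = 0.5080.
h = (82.3/2)·0.5080 = 20.90 m.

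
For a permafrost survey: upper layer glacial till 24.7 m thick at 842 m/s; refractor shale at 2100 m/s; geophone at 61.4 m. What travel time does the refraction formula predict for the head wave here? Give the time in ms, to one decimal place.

83.0 ms

t = x/V₂ + 2h·√(V₂²−V₁²)/(V₁V₂).
√(V₂²−V₁²) = √(2100²−842²) = 1923.8 m/s; delay term = 2·24.7·1923.8/(842·2100) = 0.05375 s.
t = 61.4/2100 + 0.05375 = 0.08299 s.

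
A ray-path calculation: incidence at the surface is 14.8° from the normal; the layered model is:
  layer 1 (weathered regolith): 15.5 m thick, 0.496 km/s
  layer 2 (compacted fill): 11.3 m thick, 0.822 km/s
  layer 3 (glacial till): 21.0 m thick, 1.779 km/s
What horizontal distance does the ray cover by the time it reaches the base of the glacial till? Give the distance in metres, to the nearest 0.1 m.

57.4 m

p = sin θ₁/V₁ = sin 14.8°/0.496 = 5.1501e-01 s/km is conserved through the stack.
Layer 1: θ = 14.80°; offset = 15.5·tan 14.80° = 4.095 m.
Layer 2: sin θ = p·0.822 = 0.4233 → θ = 25.05°; offset = 11.3·tan 25.05° = 5.280 m.
Layer 3: sin θ = p·1.779 = 0.9162 → θ = 66.38°; offset = 21.0·tan 66.38° = 48.016 m.
Total horizontal offset = 57.391 m.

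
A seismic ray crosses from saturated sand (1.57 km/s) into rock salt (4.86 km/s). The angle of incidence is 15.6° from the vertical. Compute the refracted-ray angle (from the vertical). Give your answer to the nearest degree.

Snell's law: sin θ₂ = (V₂/V₁)·sin θ₁ = (4.86/1.57)·sin 15.6° = 0.8325.
θ₂ = arcsin 0.8325 = 56.35° from the normal.

56°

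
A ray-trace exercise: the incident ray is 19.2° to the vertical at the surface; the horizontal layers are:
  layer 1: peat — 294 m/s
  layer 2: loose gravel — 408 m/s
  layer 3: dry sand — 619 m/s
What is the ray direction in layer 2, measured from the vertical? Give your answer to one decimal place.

27.2°

Ray parameter p = sin 19.2° / 294 = 1.1186e-03 s/m.
sin θ_2 = p·V_2 = 1.1186e-03 × 408 = 0.4564.
θ_2 = 27.15° from the vertical.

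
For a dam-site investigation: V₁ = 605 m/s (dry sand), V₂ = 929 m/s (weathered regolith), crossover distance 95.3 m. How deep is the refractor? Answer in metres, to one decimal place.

x_cross = 2h·√((V₂+V₁)/(V₂−V₁)) → h = x_cross / (2·√((V₂+V₁)/(V₂−V₁))).
√((V₂+V₁)/(V₂−V₁)) = √((929+605)/(929−605)) = 2.1759.
h = 95.3 / (2·2.1759) = 21.90 m.

21.9 m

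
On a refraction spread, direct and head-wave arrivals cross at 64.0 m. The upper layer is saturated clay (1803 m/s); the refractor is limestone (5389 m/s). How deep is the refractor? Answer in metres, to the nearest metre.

23 m

h = (x_cross/2)·√((V₂−V₁)/(V₂+V₁)).
(V₂−V₁)/(V₂+V₁) = (5389−1803)/(5389+1803) = 0.4986; √ = 0.7061.
h = (64.0/2)·0.7061 = 22.60 m.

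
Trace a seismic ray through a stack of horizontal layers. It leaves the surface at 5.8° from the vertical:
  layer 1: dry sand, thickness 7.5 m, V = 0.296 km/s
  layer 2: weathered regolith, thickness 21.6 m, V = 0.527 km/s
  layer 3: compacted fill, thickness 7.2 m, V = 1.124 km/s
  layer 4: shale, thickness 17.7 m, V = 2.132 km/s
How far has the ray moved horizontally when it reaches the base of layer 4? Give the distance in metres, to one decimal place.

26.5 m

p = sin θ₁/V₁ = sin 5.8°/0.296 = 3.4141e-01 s/km is conserved through the stack.
Layer 1: θ = 5.80°; offset = 7.5·tan 5.80° = 0.762 m.
Layer 2: sin θ = p·0.527 = 0.1799 → θ = 10.37°; offset = 21.6·tan 10.37° = 3.951 m.
Layer 3: sin θ = p·1.124 = 0.3837 → θ = 22.57°; offset = 7.2·tan 22.57° = 2.992 m.
Layer 4: sin θ = p·2.132 = 0.7279 → θ = 46.71°; offset = 17.7·tan 46.71° = 18.789 m.
Summing the layer offsets gives 26.493 m.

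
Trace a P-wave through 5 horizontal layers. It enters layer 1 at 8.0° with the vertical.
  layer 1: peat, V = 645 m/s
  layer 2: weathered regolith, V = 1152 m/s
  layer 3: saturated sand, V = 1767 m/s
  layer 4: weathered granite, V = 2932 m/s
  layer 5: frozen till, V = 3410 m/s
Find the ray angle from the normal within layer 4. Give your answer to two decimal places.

Ray parameter p = sin 8.0° / 645 = 2.1577e-04 s/m.
sin θ_4 = p·V_4 = 2.1577e-04 × 2932 = 0.6326.
θ_4 = arcsin 0.6326 = 39.25°.

39.25°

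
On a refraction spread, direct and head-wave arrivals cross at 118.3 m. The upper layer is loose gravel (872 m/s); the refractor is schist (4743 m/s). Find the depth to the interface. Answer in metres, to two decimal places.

x_cross = 2h·√((V₂+V₁)/(V₂−V₁)) → h = x_cross / (2·√((V₂+V₁)/(V₂−V₁))).
√((V₂+V₁)/(V₂−V₁)) = √((4743+872)/(4743−872)) = 1.2044.
h = 118.3 / (2·1.2044) = 49.11 m.

49.11 m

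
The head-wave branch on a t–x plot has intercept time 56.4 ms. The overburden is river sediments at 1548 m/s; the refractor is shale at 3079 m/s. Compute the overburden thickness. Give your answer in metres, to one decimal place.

h = tᵢ·V₁·V₂ / (2·√(V₂²−V₁²)).
√(V₂²−V₁²) = √(3079² − 1548²) = 2661.6 m/s.
h = 0.0564 s × 1548 × 3079 / (2 × 2661.6) = 50.50 m.

50.5 m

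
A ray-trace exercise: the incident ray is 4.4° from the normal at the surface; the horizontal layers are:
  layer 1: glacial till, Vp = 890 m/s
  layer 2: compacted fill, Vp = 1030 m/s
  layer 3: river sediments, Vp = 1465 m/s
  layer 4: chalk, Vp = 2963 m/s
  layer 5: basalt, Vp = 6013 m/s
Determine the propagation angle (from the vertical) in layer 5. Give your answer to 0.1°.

Ray parameter p = sin 4.4° / 890 = 8.6201e-05 s/m.
sin θ_5 = p·V_5 = 8.6201e-05 × 6013 = 0.5183.
θ_5 = arcsin 0.5183 = 31.22°.

31.2°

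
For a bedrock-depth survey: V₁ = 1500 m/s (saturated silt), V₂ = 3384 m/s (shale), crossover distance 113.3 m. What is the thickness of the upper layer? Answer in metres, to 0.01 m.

35.18 m

x_cross = 2h·√((V₂+V₁)/(V₂−V₁)) → h = x_cross / (2·√((V₂+V₁)/(V₂−V₁))).
√((V₂+V₁)/(V₂−V₁)) = √((3384+1500)/(3384−1500)) = 1.6101.
h = 113.3 / (2·1.6101) = 35.18 m.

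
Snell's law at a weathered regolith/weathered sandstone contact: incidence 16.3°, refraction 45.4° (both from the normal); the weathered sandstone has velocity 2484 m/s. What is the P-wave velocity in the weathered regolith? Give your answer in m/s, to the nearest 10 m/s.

sin 16.3° = 0.2807; sin 45.4° = 0.7120.
V₁ = V₂·(sin θ₁/sin θ₂) = 2484·(0.2807/0.7120) = 979.14 m/s.

980 m/s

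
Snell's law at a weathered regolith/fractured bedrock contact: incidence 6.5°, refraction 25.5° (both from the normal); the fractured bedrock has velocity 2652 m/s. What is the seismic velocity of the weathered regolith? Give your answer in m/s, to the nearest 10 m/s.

Snell's law: sin 6.5°/V₁ = sin 25.5°/V₂.
V₁ = V₂·sin 6.5°/sin 25.5° = 2652 × 0.2630 = 697.35 m/s.

700 m/s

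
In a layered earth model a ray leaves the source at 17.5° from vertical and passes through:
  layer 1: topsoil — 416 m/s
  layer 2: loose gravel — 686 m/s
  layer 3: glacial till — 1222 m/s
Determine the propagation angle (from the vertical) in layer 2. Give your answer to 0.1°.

29.7°

Ray parameter p = sin 17.5° / 416 = 7.2285e-04 s/m.
sin θ_2 = p·V_2 = 7.2285e-04 × 686 = 0.4959.
θ_2 = 29.73° from the vertical.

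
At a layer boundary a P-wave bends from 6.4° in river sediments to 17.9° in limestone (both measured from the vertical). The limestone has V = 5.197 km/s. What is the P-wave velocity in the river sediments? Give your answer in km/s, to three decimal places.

1.885 km/s

sin 6.4° = 0.1115; sin 17.9° = 0.3074.
V₁ = V₂·(sin θ₁/sin θ₂) = 5.197·(0.1115/0.3074) = 1.885 km/s.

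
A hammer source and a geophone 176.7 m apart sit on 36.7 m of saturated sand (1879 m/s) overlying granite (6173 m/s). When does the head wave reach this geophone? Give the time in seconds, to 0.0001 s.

0.0658 s

θ_c = arcsin(V₁/V₂) = arcsin(1879/6173) = 17.72°, cos θ_c = 0.9525.
Intercept time tᵢ = 2h cos θ_c / V₁ = 2·36.7·0.9525/1879 = 0.03721 s.
t = x/V₂ + tᵢ = 176.7/6173 + 0.03721 = 0.06583 s.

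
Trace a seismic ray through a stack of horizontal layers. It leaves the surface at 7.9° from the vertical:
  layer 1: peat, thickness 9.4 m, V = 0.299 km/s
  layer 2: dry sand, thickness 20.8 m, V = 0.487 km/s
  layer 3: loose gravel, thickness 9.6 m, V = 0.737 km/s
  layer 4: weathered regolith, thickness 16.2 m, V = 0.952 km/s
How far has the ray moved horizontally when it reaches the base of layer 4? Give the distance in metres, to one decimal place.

Apply Snell's law at each interface; in layer i the horizontal offset is hᵢ·tan θᵢ.
Layer 1: θ = 7.90°; offset = 9.4·tan 7.90° = 1.304 m.
Layer 2: sin θ = 0.487·sin 7.9°/0.299 = 0.2239, θ = 12.94°; offset = 20.8·tan 12.94° = 4.778 m.
Layer 3: sin θ = 0.737·sin 7.9°/0.299 = 0.3388, θ = 19.80°; offset = 9.6·tan 19.80° = 3.457 m.
Layer 4: sin θ = 0.952·sin 7.9°/0.299 = 0.4376, θ = 25.95°; offset = 16.2·tan 25.95° = 7.884 m.
Σ offsets = 17.423 m.

17.4 m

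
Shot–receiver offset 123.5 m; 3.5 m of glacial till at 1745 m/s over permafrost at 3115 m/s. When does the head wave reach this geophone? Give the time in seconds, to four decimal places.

θ_c = arcsin(V₁/V₂) = arcsin(1745/3115) = 34.07°, cos θ_c = 0.8284.
Intercept time tᵢ = 2h cos θ_c / V₁ = 2·3.5·0.8284/1745 = 0.00332 s.
t = x/V₂ + tᵢ = 123.5/3115 + 0.00332 = 0.04297 s.

0.0430 s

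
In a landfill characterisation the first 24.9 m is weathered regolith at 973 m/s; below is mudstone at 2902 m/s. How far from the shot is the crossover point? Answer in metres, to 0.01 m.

70.58 m

θ_c = arcsin(973/2902) = 19.59°, so cos θ_c = 0.9421 and tᵢ = 2h cos θ_c/V₁ = 0.0482 s.
At crossover x/V₁ = x/V₂ + tᵢ ⇒ x = tᵢ/(1/V₁ − 1/V₂) = 0.04822/(1.0277e-03 − 3.4459e-04) = 70.58 m.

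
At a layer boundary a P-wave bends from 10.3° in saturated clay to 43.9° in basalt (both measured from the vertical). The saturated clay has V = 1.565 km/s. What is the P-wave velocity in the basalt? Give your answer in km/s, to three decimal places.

6.069 km/s

sin 10.3° = 0.1788; sin 43.9° = 0.6934.
V₂ = V₁·(sin θ₂/sin θ₁) = 1.565·(0.6934/0.1788) = 6.069 km/s.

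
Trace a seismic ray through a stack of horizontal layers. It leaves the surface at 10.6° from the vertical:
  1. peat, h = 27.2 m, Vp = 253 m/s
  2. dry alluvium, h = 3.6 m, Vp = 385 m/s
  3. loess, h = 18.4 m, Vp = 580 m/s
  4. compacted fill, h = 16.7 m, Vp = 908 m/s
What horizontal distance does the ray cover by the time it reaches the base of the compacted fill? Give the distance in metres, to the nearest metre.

Apply Snell's law at each interface; in layer i the horizontal offset is hᵢ·tan θᵢ.
Layer 1: θ = 10.60°; offset = 27.2·tan 10.60° = 5.090 m.
Layer 2: sin θ = 385·sin 10.6°/253 = 0.2799, θ = 16.26°; offset = 3.6·tan 16.26° = 1.050 m.
Layer 3: sin θ = 580·sin 10.6°/253 = 0.4217, θ = 24.94°; offset = 18.4·tan 24.94° = 8.558 m.
Layer 4: sin θ = 908·sin 10.6°/253 = 0.6602, θ = 41.31°; offset = 16.7·tan 41.31° = 14.679 m.
Summing the layer offsets gives 29.376 m.

29 m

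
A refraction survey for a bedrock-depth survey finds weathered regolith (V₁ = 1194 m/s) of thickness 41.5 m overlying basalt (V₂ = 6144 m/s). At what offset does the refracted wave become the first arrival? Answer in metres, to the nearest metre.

101 m

θ_c = arcsin(1194/6144) = 11.21°, so cos θ_c = 0.9809 and tᵢ = 2h cos θ_c/V₁ = 0.0682 s.
At crossover x/V₁ = x/V₂ + tᵢ ⇒ x = tᵢ/(1/V₁ − 1/V₂) = 0.06819/(8.3752e-04 − 1.6276e-04) = 101.06 m.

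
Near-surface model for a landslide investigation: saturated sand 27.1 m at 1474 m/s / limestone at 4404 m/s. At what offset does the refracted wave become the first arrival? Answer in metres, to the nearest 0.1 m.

76.8 m

x_cross = 2h·√((V₂+V₁)/(V₂−V₁)).
(V₂+V₁)/(V₂−V₁) = (4404+1474)/(4404−1474) = 2.0061; √ = 1.4164.
x_cross = 2·27.1·1.4164 = 76.77 m.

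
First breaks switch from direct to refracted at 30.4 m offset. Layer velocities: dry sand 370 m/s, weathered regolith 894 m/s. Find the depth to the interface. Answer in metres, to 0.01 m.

9.79 m

h = (x_cross/2)·√((V₂−V₁)/(V₂+V₁)).
(V₂−V₁)/(V₂+V₁) = (894−370)/(894+370) = 0.4146; √ = 0.6439.
h = (30.4/2)·0.6439 = 9.79 m.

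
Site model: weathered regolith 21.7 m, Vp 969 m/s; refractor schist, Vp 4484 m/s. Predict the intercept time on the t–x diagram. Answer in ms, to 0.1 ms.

tᵢ = 2h·√(V₂²−V₁²)/(V₁V₂).
√(V₂²−V₁²) = √(4484²−969²) = 4378.0 m/s.
tᵢ = 2·21.7·4378.0/(969·4484) = 0.04373 s.

43.7 ms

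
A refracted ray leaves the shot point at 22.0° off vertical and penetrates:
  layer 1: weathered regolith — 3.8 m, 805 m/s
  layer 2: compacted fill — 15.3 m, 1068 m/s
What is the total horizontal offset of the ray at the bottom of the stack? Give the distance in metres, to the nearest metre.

10 m

Ray parameter p = sin 22.0° / 805 m/s = 4.6535e-04 s/m.
Layer 1: θ = 22.00°; offset = 3.8·tan 22.00° = 1.535 m.
Layer 2: sin θ = p·1068 = 0.4970 → θ = 29.80°; offset = 15.3·tan 29.80° = 8.763 m.
Summing the layer offsets gives 10.298 m.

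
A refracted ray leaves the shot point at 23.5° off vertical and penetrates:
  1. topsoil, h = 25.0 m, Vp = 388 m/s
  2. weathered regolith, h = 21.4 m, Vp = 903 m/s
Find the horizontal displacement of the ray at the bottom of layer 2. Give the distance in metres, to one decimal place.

64.2 m

Apply Snell's law at each interface; in layer i the horizontal offset is hᵢ·tan θᵢ.
Layer 1: θ = 23.50°; offset = 25.0·tan 23.50° = 10.870 m.
Layer 2: sin θ = 903·sin 23.5°/388 = 0.9280, θ = 68.13°; offset = 21.4·tan 68.13° = 53.309 m.
Summing the layer offsets gives 64.179 m.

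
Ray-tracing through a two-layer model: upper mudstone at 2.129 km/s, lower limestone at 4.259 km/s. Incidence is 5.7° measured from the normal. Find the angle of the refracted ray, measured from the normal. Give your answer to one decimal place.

11.5°

sin θ₁/V₁ = sin θ₂/V₂ ⇒ sin θ₂ = 4.259·sin 5.7°/2.129 = 4.259·0.0993/2.129 = 0.1987.
θ₂ = sin⁻¹(0.1987) = 11.46° (from vertical).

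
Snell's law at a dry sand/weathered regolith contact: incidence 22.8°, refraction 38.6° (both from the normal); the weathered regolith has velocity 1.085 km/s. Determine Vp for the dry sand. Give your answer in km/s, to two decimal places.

0.67 km/s

Snell's law: sin 22.8°/V₁ = sin 38.6°/V₂.
V₁ = V₂·sin 22.8°/sin 38.6° = 1.085 × 0.6211 = 0.67 km/s.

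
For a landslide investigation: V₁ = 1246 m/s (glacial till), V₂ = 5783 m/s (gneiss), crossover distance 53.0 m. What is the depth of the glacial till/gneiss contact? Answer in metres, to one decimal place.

21.3 m

x_cross = 2h·√((V₂+V₁)/(V₂−V₁)) → h = x_cross / (2·√((V₂+V₁)/(V₂−V₁))).
√((V₂+V₁)/(V₂−V₁)) = √((5783+1246)/(5783−1246)) = 1.2447.
h = 53.0 / (2·1.2447) = 21.29 m.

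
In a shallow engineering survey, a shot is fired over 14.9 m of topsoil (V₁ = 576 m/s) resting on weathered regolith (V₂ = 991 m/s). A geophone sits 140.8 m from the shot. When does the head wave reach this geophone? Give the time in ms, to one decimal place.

t = x/V₂ + 2h·√(V₂²−V₁²)/(V₁V₂).
√(V₂²−V₁²) = √(991²−576²) = 806.4 m/s; delay term = 2·14.9·806.4/(576·991) = 0.04210 s.
t = 140.8/991 + 0.04210 = 0.18418 s.

184.2 ms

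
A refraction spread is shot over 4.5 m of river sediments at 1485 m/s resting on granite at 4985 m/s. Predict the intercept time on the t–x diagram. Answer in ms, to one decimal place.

5.8 ms

θ_c = arcsin(V₁/V₂) = arcsin(1485/4985) = 17.33°; cos θ_c = 0.9546.
tᵢ = 2h·cos θ_c / V₁ = 2·4.5·0.9546 / 1485 = 0.00579 s.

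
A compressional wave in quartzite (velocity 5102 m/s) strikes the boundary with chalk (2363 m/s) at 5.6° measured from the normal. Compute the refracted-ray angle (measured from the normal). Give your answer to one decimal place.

sin θ₁/V₁ = sin θ₂/V₂ ⇒ sin θ₂ = 2363·sin 5.6°/5102 = 2363·0.0976/5102 = 0.0452.
θ₂ = sin⁻¹(0.0452) = 2.59° (from vertical).

2.6°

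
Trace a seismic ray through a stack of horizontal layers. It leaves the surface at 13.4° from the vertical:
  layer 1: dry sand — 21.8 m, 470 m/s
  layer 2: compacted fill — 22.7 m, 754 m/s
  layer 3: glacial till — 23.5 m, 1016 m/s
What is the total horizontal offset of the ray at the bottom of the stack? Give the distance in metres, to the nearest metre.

Ray parameter p = sin 13.4° / 470 m/s = 4.9308e-04 s/m.
Layer 1: θ = 13.40°; offset = 21.8·tan 13.40° = 5.193 m.
Layer 2: sin θ = p·754 = 0.3718 → θ = 21.83°; offset = 22.7·tan 21.83° = 9.091 m.
Layer 3: sin θ = p·1016 = 0.5010 → θ = 30.06°; offset = 23.5·tan 30.06° = 13.603 m.
Σ offsets = 27.887 m.

28 m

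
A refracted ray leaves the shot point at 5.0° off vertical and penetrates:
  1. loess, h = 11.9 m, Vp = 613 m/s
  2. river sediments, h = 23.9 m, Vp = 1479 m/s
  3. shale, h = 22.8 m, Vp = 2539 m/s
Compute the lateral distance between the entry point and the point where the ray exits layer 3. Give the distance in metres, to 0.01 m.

p = sin θ₁/V₁ = sin 5.0°/613 = 1.4218e-04 s/m is conserved through the stack.
Layer 1: θ = 5.00°; offset = 11.9·tan 5.00° = 1.0411 m.
Layer 2: sin θ = p·1479 = 0.2103 → θ = 12.14°; offset = 23.9·tan 12.14° = 5.1407 m.
Layer 3: sin θ = p·2539 = 0.3610 → θ = 21.16°; offset = 22.8·tan 21.16° = 8.8258 m.
Total horizontal offset = 15.0076 m.

15.01 m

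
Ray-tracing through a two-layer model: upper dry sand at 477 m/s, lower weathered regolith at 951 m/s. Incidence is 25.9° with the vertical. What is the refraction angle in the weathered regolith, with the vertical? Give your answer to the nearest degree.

61°

Snell's law: sin θ₂ = (V₂/V₁)·sin θ₁ = (951/477)·sin 25.9° = 0.8709.
θ₂ = sin⁻¹(0.8709) = 60.56° (from vertical).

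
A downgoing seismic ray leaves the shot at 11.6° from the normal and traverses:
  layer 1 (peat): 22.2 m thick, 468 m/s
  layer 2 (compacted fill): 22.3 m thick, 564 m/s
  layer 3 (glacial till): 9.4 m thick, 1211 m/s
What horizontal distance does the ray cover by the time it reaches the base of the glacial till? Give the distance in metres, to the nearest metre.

Ray parameter p = sin 11.6° / 468 m/s = 4.2965e-04 s/m.
Layer 1: θ = 11.60°; offset = 22.2·tan 11.60° = 4.557 m.
Layer 2: sin θ = p·564 = 0.2423 → θ = 14.02°; offset = 22.3·tan 14.02° = 5.570 m.
Layer 3: sin θ = p·1211 = 0.5203 → θ = 31.35°; offset = 9.4·tan 31.35° = 5.727 m.
Summing the layer offsets gives 15.854 m.

16 m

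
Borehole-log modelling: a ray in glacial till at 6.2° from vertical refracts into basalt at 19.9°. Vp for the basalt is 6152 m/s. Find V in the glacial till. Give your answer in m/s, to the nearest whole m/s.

1952 m/s

sin 6.2° = 0.1080; sin 19.9° = 0.3404.
V₁ = V₂·(sin θ₁/sin θ₂) = 6152·(0.1080/0.3404) = 1951.97 m/s.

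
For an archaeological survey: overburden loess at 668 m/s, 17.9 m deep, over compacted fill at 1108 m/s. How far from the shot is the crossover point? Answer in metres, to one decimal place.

x_cross = 2h·√((V₂+V₁)/(V₂−V₁)).
(V₂+V₁)/(V₂−V₁) = (1108+668)/(1108−668) = 4.0364; √ = 2.0091.
x_cross = 2·17.9·2.0091 = 71.92 m.

71.9 m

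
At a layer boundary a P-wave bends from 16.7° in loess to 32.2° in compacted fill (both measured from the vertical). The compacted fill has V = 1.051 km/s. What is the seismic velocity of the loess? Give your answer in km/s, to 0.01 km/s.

sin 16.7° = 0.2874; sin 32.2° = 0.5329.
V₁ = V₂·(sin θ₁/sin θ₂) = 1.051·(0.2874/0.5329) = 0.57 km/s.

0.57 km/s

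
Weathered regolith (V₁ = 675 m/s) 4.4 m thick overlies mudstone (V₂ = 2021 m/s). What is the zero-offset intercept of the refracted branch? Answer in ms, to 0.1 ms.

12.3 ms

θ_c = arcsin(V₁/V₂) = arcsin(675/2021) = 19.51°; cos θ_c = 0.9426.
tᵢ = 2h·cos θ_c / V₁ = 2·4.4·0.9426 / 675 = 0.01229 s.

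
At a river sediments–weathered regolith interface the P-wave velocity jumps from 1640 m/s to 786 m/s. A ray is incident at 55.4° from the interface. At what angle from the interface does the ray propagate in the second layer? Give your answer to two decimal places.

Angle from the normal: 90° − 55.4° = 34.6°.
Snell's law: sin θ₂ = (V₂/V₁)·sin θ₁ = (786/1640)·sin 34.6° = 0.2721.
θ₂ = sin⁻¹(0.2721) = 15.79° (from vertical).
From the interface: 90° − 15.79° = 74.21°.

74.21°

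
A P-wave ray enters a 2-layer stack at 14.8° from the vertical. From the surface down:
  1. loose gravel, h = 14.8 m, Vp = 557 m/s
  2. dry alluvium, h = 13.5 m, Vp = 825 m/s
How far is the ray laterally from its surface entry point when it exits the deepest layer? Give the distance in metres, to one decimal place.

9.4 m

Ray parameter p = sin 14.8° / 557 m/s = 4.5861e-04 s/m.
Layer 1: θ = 14.80°; offset = 14.8·tan 14.80° = 3.910 m.
Layer 2: sin θ = p·825 = 0.3784 → θ = 22.23°; offset = 13.5·tan 22.23° = 5.518 m.
Summing the layer offsets gives 9.428 m.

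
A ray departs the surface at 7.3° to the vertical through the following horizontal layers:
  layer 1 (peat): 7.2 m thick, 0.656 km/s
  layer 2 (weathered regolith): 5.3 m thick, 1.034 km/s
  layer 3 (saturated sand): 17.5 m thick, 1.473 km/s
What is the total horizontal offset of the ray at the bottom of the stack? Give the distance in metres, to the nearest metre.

7 m

p = sin θ₁/V₁ = sin 7.3°/0.656 = 1.9370e-01 s/km is conserved through the stack.
Layer 1: θ = 7.30°; offset = 7.2·tan 7.30° = 0.922 m.
Layer 2: sin θ = p·1.034 = 0.2003 → θ = 11.55°; offset = 5.3·tan 11.55° = 1.083 m.
Layer 3: sin θ = p·1.473 = 0.2853 → θ = 16.58°; offset = 17.5·tan 16.58° = 5.210 m.
Total horizontal offset = 7.215 m.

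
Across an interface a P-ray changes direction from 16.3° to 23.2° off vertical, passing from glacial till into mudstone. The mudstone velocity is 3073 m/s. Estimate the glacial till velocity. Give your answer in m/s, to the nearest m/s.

sin 16.3° = 0.2807; sin 23.2° = 0.3939.
V₁ = V₂·(sin θ₁/sin θ₂) = 3073·(0.2807/0.3939) = 2189.38 m/s.

2189 m/s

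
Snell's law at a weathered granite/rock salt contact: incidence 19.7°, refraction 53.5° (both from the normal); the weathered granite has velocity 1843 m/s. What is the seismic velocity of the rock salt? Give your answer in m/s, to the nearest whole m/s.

4395 m/s

Snell's law: sin 19.7°/V₁ = sin 53.5°/V₂.
V₂ = V₁·sin 53.5°/sin 19.7° = 1843 × 2.3847 = 4394.92 m/s.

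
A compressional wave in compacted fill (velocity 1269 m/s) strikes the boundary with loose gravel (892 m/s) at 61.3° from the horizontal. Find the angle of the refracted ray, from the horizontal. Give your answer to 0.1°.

70.3°

Convert to the normal: θ₁ = 90° − 61.3° = 28.7°.
sin θ₁/V₁ = sin θ₂/V₂ ⇒ sin θ₂ = 892·sin 28.7°/1269 = 892·0.4802/1269 = 0.3376.
θ₂ = arcsin 0.3376 = 19.73° from the normal.
From the interface: 90° − 19.73° = 70.27°.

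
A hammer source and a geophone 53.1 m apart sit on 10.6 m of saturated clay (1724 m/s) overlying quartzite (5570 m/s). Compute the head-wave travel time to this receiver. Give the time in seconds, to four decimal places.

θ_c = arcsin(V₁/V₂) = arcsin(1724/5570) = 18.03°, cos θ_c = 0.9509.
Intercept time tᵢ = 2h cos θ_c / V₁ = 2·10.6·0.9509/1724 = 0.01169 s.
t = x/V₂ + tᵢ = 53.1/5570 + 0.01169 = 0.02123 s.

0.0212 s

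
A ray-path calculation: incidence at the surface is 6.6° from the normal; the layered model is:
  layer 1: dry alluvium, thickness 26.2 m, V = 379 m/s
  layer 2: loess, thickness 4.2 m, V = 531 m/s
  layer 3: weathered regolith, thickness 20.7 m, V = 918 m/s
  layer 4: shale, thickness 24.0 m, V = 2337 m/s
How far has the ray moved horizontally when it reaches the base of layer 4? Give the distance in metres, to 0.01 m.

Apply Snell's law at each interface; in layer i the horizontal offset is hᵢ·tan θᵢ.
Layer 1: θ = 6.60°; offset = 26.2·tan 6.60° = 3.0314 m.
Layer 2: sin θ = 531·sin 6.6°/379 = 0.1610, θ = 9.27°; offset = 4.2·tan 9.27° = 0.6853 m.
Layer 3: sin θ = 918·sin 6.6°/379 = 0.2784, θ = 16.16°; offset = 20.7·tan 16.16° = 6.0000 m.
Layer 4: sin θ = 2337·sin 6.6°/379 = 0.7087, θ = 45.13°; offset = 24.0·tan 45.13° = 24.1105 m.
Σ offsets = 33.8272 m.

33.83 m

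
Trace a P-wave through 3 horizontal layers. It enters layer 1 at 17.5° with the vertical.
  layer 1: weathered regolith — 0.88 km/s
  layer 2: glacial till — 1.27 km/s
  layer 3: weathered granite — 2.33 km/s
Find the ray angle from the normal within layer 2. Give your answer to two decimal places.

25.72°

Snell's law across each interface conserves sin θ / V, so sin θ_2 = V_2·sin θ₁/V₁.
sin θ_2 = 1.27 × sin 17.5° / 0.88 = 0.4340.
θ_2 = 25.72° from the vertical.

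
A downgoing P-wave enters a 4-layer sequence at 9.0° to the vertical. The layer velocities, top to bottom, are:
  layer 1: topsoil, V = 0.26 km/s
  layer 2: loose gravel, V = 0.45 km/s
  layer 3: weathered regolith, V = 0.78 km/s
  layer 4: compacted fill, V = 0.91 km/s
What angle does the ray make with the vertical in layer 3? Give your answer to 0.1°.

Ray parameter p = sin 9.0° / 0.26 = 6.0167e-01 s/km.
sin θ_3 = p·V_3 = 6.0167e-01 × 0.78 = 0.4693.
θ_3 = arcsin 0.4693 = 27.99°.

28.0°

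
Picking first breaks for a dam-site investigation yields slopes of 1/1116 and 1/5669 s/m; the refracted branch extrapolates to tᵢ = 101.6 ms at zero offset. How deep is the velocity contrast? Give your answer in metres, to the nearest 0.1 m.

57.8 m

θ_c = arcsin(1116/5669) = 11.35°; cos θ_c = 0.9804.
tᵢ = 2h cos θ_c/V₁ ⇒ h = tᵢ·V₁/(2 cos θ_c) = 0.1016·1116/(2·0.9804) = 57.82 m.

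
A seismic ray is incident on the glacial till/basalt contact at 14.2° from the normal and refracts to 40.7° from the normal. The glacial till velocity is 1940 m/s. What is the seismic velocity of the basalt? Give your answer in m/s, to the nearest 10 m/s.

sin 14.2° = 0.2453; sin 40.7° = 0.6521.
V₂ = V₁·(sin θ₂/sin θ₁) = 1940·(0.6521/0.2453) = 5157.08 m/s.

5160 m/s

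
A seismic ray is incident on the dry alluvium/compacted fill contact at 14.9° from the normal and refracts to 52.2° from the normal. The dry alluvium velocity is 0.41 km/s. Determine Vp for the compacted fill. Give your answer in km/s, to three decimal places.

1.260 km/s

sin 14.9° = 0.2571; sin 52.2° = 0.7902.
V₂ = V₁·(sin θ₂/sin θ₁) = 0.41·(0.7902/0.2571) = 1.260 km/s.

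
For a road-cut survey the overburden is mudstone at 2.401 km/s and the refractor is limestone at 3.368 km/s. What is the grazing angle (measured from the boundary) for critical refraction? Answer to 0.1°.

At critical incidence the refracted ray runs along the interface (θ₂ = 90°), so sin θ_c = V₁/V₂.
θ_c = arcsin(2.401/3.368) = arcsin 0.7129 = 45.47°.
Measured from the interface: 90° − 45.47° = 44.53°.

44.5°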